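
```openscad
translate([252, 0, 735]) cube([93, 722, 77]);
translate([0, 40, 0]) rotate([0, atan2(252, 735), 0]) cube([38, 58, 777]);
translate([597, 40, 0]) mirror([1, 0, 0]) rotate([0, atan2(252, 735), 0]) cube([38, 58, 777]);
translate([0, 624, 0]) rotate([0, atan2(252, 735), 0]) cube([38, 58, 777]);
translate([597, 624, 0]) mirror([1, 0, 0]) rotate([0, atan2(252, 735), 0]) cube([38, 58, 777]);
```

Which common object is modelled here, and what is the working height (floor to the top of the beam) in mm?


A sawhorse. The overall height is 812 mm.

A beam across two mirrored pairs of raked legs — a sawhorse. The beam's underside is at z = 735 (matching the legs' vertical rise in atan2(252, 735)) and the beam is 77 mm tall, so its top is at 735 + 77 = 812 mm. The raked legs top out at the beam's underside, so that is the highest point.


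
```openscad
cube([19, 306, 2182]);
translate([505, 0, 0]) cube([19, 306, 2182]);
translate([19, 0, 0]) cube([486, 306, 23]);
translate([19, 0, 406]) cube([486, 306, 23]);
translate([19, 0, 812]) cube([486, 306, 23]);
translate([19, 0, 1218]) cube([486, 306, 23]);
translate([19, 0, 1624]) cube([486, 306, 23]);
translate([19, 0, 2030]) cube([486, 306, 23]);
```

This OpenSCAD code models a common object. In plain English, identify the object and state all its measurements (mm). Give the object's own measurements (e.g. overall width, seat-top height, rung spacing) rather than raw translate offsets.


An open bookshelf. Two side panels, each 19 mm thick, 306 mm deep and 2182 mm tall, stand 524 mm apart (outside-to-outside). Between them sit 6 shelves, each 23 mm thick and 306 mm deep, spanning the full gap between the sides. The bottom shelf rests on the floor (its underside at z = 0) and the clear gap between one shelf's top and the next shelf's underside is 383 mm.


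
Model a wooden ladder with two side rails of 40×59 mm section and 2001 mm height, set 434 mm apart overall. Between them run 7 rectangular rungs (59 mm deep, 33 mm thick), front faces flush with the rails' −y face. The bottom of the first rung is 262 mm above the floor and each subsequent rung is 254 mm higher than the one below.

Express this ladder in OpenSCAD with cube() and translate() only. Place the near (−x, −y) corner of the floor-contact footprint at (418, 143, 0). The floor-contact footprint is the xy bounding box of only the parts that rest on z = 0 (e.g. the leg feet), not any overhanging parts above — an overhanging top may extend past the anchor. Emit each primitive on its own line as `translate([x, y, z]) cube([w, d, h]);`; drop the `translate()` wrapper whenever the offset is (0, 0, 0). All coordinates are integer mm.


translate([418, 143, 0]) cube([40, 59, 2001]);
translate([812, 143, 0]) cube([40, 59, 2001]);
translate([458, 143, 262]) cube([354, 59, 33]);
translate([458, 143, 516]) cube([354, 59, 33]);
translate([458, 143, 770]) cube([354, 59, 33]);
translate([458, 143, 1024]) cube([354, 59, 33]);
translate([458, 143, 1278]) cube([354, 59, 33]);
translate([458, 143, 1532]) cube([354, 59, 33]);
translate([458, 143, 1786]) cube([354, 59, 33]);


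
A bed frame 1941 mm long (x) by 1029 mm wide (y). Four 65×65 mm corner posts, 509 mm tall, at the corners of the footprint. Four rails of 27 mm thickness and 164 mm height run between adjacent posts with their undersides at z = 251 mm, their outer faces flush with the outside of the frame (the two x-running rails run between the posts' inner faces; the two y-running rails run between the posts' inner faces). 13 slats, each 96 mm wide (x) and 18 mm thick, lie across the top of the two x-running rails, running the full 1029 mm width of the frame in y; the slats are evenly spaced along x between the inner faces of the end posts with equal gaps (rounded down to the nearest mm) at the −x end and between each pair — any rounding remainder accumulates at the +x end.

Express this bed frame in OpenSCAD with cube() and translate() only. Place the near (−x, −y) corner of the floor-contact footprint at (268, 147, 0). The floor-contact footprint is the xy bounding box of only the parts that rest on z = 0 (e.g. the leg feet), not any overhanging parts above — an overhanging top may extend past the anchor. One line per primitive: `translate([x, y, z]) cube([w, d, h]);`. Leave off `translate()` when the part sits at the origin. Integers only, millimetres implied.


translate([268, 147, 0]) cube([65, 65, 509]);
translate([268, 1111, 0]) cube([65, 65, 509]);
translate([2144, 147, 0]) cube([65, 65, 509]);
translate([2144, 1111, 0]) cube([65, 65, 509]);
translate([333, 147, 251]) cube([1811, 27, 164]);
translate([333, 1149, 251]) cube([1811, 27, 164]);
translate([268, 212, 251]) cube([27, 899, 164]);
translate([2182, 212, 251]) cube([27, 899, 164]);
translate([373, 147, 415]) cube([96, 1029, 18]);
translate([509, 147, 415]) cube([96, 1029, 18]);
translate([645, 147, 415]) cube([96, 1029, 18]);
translate([781, 147, 415]) cube([96, 1029, 18]);
translate([917, 147, 415]) cube([96, 1029, 18]);
translate([1053, 147, 415]) cube([96, 1029, 18]);
translate([1189, 147, 415]) cube([96, 1029, 18]);
translate([1325, 147, 415]) cube([96, 1029, 18]);
translate([1461, 147, 415]) cube([96, 1029, 18]);
translate([1597, 147, 415]) cube([96, 1029, 18]);
translate([1733, 147, 415]) cube([96, 1029, 18]);
translate([1869, 147, 415]) cube([96, 1029, 18]);
translate([2005, 147, 415]) cube([96, 1029, 18]);


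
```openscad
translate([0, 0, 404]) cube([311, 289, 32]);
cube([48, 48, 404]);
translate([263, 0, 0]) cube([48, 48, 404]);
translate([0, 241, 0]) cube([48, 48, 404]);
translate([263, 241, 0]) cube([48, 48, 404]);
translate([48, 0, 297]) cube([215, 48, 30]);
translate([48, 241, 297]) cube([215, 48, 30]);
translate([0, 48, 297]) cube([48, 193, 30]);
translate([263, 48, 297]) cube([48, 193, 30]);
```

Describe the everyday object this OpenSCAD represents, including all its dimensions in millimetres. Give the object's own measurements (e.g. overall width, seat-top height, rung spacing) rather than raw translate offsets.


A simple wooden stool: a rectangular seat 311 mm (x) by 289 mm (y), 32 mm thick, top face at z = 436 mm, on four square legs, each 48×48 mm in cross-section. The legs rest on z = 0, each flush with a corner of the seat. Four stretchers, 48 mm wide and 30 mm tall, connect adjacent legs with their undersides at z = 297 mm, each running between the inner faces of the legs it joins and aligned with the legs' outer faces on the other axis.


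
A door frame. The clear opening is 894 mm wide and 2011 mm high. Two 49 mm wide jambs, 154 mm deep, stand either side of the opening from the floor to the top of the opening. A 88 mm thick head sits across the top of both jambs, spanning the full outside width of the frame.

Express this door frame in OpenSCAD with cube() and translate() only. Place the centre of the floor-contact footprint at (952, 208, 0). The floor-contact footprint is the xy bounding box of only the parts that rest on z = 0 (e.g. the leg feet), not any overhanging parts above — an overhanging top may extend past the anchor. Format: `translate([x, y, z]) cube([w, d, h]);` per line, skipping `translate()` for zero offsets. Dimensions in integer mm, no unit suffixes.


translate([456, 131, 0]) cube([49, 154, 2011]);
translate([1399, 131, 0]) cube([49, 154, 2011]);
translate([456, 131, 2011]) cube([992, 154, 88]);


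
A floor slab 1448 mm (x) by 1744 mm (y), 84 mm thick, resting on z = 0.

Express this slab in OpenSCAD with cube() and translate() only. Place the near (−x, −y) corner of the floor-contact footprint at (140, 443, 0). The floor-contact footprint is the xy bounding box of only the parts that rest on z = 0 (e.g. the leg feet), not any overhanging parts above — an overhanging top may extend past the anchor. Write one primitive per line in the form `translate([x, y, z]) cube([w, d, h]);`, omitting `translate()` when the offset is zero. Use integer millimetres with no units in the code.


translate([140, 443, 0]) cube([1448, 1744, 84]);


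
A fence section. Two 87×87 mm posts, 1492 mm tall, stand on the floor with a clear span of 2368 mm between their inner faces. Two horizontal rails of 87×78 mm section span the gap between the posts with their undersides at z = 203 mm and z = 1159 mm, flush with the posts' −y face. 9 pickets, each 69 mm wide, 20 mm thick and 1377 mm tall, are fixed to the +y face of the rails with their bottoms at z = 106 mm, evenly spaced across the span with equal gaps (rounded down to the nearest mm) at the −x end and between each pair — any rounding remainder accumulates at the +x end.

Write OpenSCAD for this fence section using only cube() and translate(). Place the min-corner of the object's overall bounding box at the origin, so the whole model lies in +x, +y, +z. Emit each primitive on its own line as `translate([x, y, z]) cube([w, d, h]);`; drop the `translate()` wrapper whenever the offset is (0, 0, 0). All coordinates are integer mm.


cube([87, 87, 1492]);
translate([2455, 0, 0]) cube([87, 87, 1492]);
translate([87, 0, 203]) cube([2368, 87, 78]);
translate([87, 0, 1159]) cube([2368, 87, 78]);
translate([261, 87, 106]) cube([69, 20, 1377]);
translate([504, 87, 106]) cube([69, 20, 1377]);
translate([747, 87, 106]) cube([69, 20, 1377]);
translate([990, 87, 106]) cube([69, 20, 1377]);
translate([1233, 87, 106]) cube([69, 20, 1377]);
translate([1476, 87, 106]) cube([69, 20, 1377]);
translate([1719, 87, 106]) cube([69, 20, 1377]);
translate([1962, 87, 106]) cube([69, 20, 1377]);
translate([2205, 87, 106]) cube([69, 20, 1377]);


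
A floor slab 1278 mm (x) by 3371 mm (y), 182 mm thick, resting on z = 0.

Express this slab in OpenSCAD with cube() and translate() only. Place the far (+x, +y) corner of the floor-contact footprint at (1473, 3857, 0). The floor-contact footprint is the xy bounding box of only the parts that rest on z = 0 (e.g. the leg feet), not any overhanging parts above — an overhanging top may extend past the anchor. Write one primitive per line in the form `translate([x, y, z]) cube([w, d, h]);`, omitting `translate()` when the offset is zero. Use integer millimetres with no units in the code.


translate([195, 486, 0]) cube([1278, 3371, 182]);


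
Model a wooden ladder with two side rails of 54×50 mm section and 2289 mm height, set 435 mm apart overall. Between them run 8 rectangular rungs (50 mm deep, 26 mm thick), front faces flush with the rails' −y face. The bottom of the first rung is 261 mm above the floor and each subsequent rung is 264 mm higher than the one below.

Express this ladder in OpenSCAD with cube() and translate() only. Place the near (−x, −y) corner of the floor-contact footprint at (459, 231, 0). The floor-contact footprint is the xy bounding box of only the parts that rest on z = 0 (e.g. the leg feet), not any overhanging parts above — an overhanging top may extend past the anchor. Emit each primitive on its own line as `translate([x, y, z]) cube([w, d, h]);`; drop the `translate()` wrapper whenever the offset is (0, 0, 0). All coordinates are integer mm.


translate([459, 231, 0]) cube([54, 50, 2289]);
translate([840, 231, 0]) cube([54, 50, 2289]);
translate([513, 231, 261]) cube([327, 50, 26]);
translate([513, 231, 525]) cube([327, 50, 26]);
translate([513, 231, 789]) cube([327, 50, 26]);
translate([513, 231, 1053]) cube([327, 50, 26]);
translate([513, 231, 1317]) cube([327, 50, 26]);
translate([513, 231, 1581]) cube([327, 50, 26]);
translate([513, 231, 1845]) cube([327, 50, 26]);
translate([513, 231, 2109]) cube([327, 50, 26]);


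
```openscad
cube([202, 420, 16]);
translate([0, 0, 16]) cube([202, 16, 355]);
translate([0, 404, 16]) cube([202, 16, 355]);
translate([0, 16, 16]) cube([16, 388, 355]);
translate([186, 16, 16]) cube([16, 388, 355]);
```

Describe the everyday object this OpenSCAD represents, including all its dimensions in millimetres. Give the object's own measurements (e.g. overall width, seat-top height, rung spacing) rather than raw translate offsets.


An open-topped rectangular box: outside dimensions 202×420×371 mm, with a uniform wall and base thickness of 16 mm. The base is a full 202×420 slab on the floor; four walls sit on top of the base. The front and back walls (the −y and +y sides) span the full width; the two side walls fit between them.


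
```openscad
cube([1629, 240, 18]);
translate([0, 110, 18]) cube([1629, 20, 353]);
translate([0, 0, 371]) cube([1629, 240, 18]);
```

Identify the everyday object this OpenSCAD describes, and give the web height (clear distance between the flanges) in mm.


An I-beam. The web height is 353 mm.

Two wide flanges with a thin centred web — an I-beam. Overall 389 mm minus two 18 mm flanges gives a web of 389 − 2·18 = 353 mm.


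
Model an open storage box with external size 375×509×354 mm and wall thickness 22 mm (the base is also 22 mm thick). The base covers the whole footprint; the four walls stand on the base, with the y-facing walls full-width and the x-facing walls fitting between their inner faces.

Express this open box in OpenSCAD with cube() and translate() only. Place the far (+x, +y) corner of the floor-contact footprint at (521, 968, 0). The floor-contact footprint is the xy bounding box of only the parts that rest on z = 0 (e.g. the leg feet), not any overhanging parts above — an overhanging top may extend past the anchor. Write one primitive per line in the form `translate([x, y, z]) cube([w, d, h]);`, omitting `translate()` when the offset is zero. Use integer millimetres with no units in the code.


translate([146, 459, 0]) cube([375, 509, 22]);
translate([146, 459, 22]) cube([375, 22, 332]);
translate([146, 946, 22]) cube([375, 22, 332]);
translate([146, 481, 22]) cube([22, 465, 332]);
translate([499, 481, 22]) cube([22, 465, 332]);


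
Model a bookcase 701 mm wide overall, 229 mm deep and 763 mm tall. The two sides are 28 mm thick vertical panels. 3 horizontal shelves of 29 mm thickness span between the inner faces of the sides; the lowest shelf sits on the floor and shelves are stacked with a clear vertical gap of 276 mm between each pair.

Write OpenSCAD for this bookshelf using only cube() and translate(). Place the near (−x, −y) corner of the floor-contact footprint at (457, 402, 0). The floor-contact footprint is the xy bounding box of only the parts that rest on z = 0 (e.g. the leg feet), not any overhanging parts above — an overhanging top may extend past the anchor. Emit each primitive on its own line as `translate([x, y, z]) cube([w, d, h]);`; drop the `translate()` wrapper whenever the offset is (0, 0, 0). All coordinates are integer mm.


translate([457, 402, 0]) cube([28, 229, 763]);
translate([1130, 402, 0]) cube([28, 229, 763]);
translate([485, 402, 0]) cube([645, 229, 29]);
translate([485, 402, 305]) cube([645, 229, 29]);
translate([485, 402, 610]) cube([645, 229, 29]);


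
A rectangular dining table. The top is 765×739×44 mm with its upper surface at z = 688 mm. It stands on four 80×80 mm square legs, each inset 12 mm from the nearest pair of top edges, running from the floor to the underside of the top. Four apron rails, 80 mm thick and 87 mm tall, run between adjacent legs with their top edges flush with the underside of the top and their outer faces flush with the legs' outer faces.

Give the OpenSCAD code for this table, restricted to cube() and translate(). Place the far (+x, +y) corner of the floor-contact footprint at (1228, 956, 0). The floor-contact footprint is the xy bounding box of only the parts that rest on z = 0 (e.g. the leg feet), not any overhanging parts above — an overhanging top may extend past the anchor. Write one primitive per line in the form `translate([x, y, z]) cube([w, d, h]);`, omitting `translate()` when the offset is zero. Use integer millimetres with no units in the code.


translate([475, 229, 644]) cube([765, 739, 44]);
translate([487, 241, 0]) cube([80, 80, 644]);
translate([1148, 241, 0]) cube([80, 80, 644]);
translate([487, 876, 0]) cube([80, 80, 644]);
translate([1148, 876, 0]) cube([80, 80, 644]);
translate([567, 241, 557]) cube([581, 80, 87]);
translate([567, 876, 557]) cube([581, 80, 87]);
translate([487, 321, 557]) cube([80, 555, 87]);
translate([1148, 321, 557]) cube([80, 555, 87]);


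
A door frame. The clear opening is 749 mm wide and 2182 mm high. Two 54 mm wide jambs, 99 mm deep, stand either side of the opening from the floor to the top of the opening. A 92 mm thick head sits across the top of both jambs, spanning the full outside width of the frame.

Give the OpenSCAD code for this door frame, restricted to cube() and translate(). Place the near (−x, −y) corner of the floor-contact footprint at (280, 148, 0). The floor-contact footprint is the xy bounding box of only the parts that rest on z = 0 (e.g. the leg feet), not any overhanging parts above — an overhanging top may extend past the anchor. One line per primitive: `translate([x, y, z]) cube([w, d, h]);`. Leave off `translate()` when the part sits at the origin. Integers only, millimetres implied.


translate([280, 148, 0]) cube([54, 99, 2182]);
translate([1083, 148, 0]) cube([54, 99, 2182]);
translate([280, 148, 2182]) cube([857, 99, 92]);


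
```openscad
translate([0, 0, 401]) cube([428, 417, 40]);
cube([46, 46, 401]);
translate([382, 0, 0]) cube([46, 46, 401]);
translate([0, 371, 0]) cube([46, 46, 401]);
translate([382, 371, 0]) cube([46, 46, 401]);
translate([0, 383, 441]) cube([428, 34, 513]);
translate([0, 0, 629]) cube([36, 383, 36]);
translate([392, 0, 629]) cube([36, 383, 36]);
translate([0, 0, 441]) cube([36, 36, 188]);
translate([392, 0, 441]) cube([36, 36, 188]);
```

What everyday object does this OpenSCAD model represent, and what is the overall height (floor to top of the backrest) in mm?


A chair. The overall height is 954 mm.

A slab on four corner posts with a tall panel at the back — a chair. The seat slab sits at z = 401 with thickness 40, and the 513 mm backrest starts at the seat top, so the overall height is 401 + 40 + 513 = 954 mm.


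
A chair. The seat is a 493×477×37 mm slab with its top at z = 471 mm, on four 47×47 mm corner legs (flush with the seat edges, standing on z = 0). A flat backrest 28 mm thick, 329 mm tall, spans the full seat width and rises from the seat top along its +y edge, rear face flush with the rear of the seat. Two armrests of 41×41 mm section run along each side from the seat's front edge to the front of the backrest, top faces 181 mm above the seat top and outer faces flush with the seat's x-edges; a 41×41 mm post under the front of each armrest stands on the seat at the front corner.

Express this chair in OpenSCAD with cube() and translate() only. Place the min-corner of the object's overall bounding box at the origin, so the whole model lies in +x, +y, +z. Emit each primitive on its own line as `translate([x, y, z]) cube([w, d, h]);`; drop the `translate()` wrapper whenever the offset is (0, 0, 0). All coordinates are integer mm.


translate([0, 0, 434]) cube([493, 477, 37]);
cube([47, 47, 434]);
translate([446, 0, 0]) cube([47, 47, 434]);
translate([0, 430, 0]) cube([47, 47, 434]);
translate([446, 430, 0]) cube([47, 47, 434]);
translate([0, 449, 471]) cube([493, 28, 329]);
translate([0, 0, 611]) cube([41, 449, 41]);
translate([452, 0, 611]) cube([41, 449, 41]);
translate([0, 0, 471]) cube([41, 41, 140]);
translate([452, 0, 471]) cube([41, 41, 140]);


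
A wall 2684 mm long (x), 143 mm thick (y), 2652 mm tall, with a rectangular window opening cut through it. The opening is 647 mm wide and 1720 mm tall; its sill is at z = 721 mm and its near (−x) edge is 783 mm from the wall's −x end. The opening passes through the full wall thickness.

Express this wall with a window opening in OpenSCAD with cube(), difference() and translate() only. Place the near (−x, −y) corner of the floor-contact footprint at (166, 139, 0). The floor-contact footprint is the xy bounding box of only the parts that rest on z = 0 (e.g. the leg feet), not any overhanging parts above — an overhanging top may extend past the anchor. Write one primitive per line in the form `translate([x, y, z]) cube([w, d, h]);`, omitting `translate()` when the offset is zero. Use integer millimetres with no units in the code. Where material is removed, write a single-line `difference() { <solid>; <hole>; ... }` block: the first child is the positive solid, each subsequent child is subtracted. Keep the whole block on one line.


difference() { translate([166, 139, 0]) cube([2684, 143, 2652]); translate([949, 139, 721]) cube([647, 143, 1720]); }


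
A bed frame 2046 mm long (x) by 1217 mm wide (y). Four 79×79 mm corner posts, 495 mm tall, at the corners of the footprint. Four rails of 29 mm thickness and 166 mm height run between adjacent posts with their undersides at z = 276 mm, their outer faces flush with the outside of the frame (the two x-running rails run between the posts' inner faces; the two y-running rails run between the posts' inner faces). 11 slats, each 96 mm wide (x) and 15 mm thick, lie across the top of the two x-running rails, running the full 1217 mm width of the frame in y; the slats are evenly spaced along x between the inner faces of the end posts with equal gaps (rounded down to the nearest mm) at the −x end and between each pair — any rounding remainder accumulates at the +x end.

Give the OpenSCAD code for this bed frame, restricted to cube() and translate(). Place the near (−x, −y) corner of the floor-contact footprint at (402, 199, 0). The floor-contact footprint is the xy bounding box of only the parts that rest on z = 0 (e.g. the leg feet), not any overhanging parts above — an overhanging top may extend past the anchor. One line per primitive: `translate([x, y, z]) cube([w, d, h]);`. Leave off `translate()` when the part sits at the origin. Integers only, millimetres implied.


translate([402, 199, 0]) cube([79, 79, 495]);
translate([402, 1337, 0]) cube([79, 79, 495]);
translate([2369, 199, 0]) cube([79, 79, 495]);
translate([2369, 1337, 0]) cube([79, 79, 495]);
translate([481, 199, 276]) cube([1888, 29, 166]);
translate([481, 1387, 276]) cube([1888, 29, 166]);
translate([402, 278, 276]) cube([29, 1059, 166]);
translate([2419, 278, 276]) cube([29, 1059, 166]);
translate([550, 199, 442]) cube([96, 1217, 15]);
translate([715, 199, 442]) cube([96, 1217, 15]);
translate([880, 199, 442]) cube([96, 1217, 15]);
translate([1045, 199, 442]) cube([96, 1217, 15]);
translate([1210, 199, 442]) cube([96, 1217, 15]);
translate([1375, 199, 442]) cube([96, 1217, 15]);
translate([1540, 199, 442]) cube([96, 1217, 15]);
translate([1705, 199, 442]) cube([96, 1217, 15]);
translate([1870, 199, 442]) cube([96, 1217, 15]);
translate([2035, 199, 442]) cube([96, 1217, 15]);
translate([2200, 199, 442]) cube([96, 1217, 15]);


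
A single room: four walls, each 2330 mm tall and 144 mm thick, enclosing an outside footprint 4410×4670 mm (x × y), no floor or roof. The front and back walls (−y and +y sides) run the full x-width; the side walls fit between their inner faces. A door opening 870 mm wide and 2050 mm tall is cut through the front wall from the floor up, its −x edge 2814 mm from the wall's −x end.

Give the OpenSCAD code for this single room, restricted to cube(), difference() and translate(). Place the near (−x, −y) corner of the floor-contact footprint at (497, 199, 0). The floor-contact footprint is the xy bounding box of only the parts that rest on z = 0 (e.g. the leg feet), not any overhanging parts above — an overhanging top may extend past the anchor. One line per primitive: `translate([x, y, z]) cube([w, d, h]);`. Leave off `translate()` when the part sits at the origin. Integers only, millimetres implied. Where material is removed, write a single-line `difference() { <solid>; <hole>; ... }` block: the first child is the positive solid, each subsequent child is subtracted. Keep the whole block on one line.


difference() { translate([497, 199, 0]) cube([4410, 144, 2330]); translate([3311, 199, 0]) cube([870, 144, 2050]); }
translate([497, 4725, 0]) cube([4410, 144, 2330]);
translate([497, 343, 0]) cube([144, 4382, 2330]);
translate([4763, 343, 0]) cube([144, 4382, 2330]);


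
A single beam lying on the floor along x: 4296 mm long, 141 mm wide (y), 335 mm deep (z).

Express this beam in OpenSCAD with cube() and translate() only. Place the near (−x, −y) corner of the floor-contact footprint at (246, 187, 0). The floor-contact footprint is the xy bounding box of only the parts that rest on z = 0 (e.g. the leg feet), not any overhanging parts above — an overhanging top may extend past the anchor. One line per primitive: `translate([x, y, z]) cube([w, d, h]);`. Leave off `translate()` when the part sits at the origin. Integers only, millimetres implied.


translate([246, 187, 0]) cube([4296, 141, 335]);


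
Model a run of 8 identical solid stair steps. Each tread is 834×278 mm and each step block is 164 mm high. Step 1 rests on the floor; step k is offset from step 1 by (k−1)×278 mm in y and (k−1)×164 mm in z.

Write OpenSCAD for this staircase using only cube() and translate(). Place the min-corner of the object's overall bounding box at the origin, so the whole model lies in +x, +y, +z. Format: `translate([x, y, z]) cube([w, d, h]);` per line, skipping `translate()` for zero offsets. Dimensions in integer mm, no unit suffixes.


cube([834, 278, 164]);
translate([0, 278, 164]) cube([834, 278, 164]);
translate([0, 556, 328]) cube([834, 278, 164]);
translate([0, 834, 492]) cube([834, 278, 164]);
translate([0, 1112, 656]) cube([834, 278, 164]);
translate([0, 1390, 820]) cube([834, 278, 164]);
translate([0, 1668, 984]) cube([834, 278, 164]);
translate([0, 1946, 1148]) cube([834, 278, 164]);


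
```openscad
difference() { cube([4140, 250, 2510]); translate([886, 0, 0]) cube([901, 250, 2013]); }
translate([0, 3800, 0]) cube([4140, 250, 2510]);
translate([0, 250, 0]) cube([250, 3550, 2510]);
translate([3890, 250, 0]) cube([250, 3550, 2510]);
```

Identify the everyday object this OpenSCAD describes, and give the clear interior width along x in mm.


A single room. The interior width is 3640 mm.

Four walls enclosing a rectangle with a door in the front wall — a room. Outside width 4140 minus two 250 mm walls gives 3640 mm.


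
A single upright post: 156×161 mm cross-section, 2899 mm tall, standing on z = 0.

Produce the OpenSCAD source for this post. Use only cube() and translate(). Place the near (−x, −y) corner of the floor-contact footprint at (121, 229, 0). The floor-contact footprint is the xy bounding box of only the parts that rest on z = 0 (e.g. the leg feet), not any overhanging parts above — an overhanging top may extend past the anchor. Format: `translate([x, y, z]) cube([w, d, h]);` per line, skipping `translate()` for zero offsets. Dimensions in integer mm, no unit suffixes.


translate([121, 229, 0]) cube([156, 161, 2899]);


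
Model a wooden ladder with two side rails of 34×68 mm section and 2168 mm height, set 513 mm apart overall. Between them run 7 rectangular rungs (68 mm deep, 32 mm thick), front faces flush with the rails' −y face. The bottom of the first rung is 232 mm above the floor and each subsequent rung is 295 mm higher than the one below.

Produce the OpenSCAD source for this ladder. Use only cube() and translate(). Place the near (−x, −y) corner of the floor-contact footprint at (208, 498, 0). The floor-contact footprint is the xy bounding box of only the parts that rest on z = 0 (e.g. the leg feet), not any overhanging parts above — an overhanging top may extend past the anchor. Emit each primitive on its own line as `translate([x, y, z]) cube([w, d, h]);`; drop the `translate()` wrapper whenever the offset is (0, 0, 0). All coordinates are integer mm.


// rung span = 513 - 2*34 = 445
// rung[k] z = 232 + k*295
translate([208, 498, 0]) cube([34, 68, 2168]);
translate([687, 498, 0]) cube([34, 68, 2168]);
translate([242, 498, 232]) cube([445, 68, 32]);
translate([242, 498, 527]) cube([445, 68, 32]);
translate([242, 498, 822]) cube([445, 68, 32]);
translate([242, 498, 1117]) cube([445, 68, 32]);
translate([242, 498, 1412]) cube([445, 68, 32]);
translate([242, 498, 1707]) cube([445, 68, 32]);
translate([242, 498, 2002]) cube([445, 68, 32]);


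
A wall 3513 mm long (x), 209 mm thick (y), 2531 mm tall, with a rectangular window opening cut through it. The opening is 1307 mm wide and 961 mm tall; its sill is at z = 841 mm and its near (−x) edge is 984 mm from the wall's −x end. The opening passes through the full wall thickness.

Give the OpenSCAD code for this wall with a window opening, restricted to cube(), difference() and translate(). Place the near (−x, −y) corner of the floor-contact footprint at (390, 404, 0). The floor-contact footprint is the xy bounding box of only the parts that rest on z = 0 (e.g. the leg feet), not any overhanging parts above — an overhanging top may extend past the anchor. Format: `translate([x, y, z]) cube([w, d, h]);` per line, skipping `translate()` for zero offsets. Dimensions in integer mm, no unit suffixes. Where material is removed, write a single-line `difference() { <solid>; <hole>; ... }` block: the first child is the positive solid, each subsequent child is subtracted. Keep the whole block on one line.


difference() { translate([390, 404, 0]) cube([3513, 209, 2531]); translate([1374, 404, 841]) cube([1307, 209, 961]); }


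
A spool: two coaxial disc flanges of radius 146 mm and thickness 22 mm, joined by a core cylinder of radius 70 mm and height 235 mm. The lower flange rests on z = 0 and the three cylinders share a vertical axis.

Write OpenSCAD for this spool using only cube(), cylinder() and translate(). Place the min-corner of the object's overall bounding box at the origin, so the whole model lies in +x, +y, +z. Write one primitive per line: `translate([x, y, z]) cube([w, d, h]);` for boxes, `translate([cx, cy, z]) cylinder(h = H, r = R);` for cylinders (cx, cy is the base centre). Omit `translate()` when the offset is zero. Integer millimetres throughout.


translate([146, 146, 0]) cylinder(h = 22, r = 146);
translate([146, 146, 22]) cylinder(h = 235, r = 70);
translate([146, 146, 257]) cylinder(h = 22, r = 146);


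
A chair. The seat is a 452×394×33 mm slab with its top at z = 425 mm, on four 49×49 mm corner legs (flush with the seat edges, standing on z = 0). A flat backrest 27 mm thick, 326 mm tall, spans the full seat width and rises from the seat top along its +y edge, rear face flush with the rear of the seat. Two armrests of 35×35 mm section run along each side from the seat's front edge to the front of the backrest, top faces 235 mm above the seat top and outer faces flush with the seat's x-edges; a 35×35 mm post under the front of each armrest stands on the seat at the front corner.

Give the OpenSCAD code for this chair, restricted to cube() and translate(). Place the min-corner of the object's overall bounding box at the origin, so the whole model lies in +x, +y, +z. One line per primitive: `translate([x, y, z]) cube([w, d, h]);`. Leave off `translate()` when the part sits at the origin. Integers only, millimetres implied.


translate([0, 0, 392]) cube([452, 394, 33]);
cube([49, 49, 392]);
translate([403, 0, 0]) cube([49, 49, 392]);
translate([0, 345, 0]) cube([49, 49, 392]);
translate([403, 345, 0]) cube([49, 49, 392]);
translate([0, 367, 425]) cube([452, 27, 326]);
translate([0, 0, 625]) cube([35, 367, 35]);
translate([417, 0, 625]) cube([35, 367, 35]);
translate([0, 0, 425]) cube([35, 35, 200]);
translate([417, 0, 425]) cube([35, 35, 200]);


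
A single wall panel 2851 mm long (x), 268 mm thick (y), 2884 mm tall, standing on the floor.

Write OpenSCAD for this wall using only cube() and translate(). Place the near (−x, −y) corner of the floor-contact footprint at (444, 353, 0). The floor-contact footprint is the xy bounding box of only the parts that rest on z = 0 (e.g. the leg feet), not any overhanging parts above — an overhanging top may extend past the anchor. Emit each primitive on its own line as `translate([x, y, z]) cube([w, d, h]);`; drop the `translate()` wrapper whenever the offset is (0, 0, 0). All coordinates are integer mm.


translate([444, 353, 0]) cube([2851, 268, 2884]);


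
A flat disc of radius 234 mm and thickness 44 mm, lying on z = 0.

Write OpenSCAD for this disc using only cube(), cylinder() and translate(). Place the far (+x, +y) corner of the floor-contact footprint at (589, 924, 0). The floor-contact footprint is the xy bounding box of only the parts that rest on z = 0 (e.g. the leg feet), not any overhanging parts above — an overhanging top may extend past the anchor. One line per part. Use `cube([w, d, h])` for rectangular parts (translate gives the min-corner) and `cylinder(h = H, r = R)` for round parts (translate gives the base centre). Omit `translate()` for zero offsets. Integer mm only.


translate([355, 690, 0]) cylinder(h = 44, r = 234);


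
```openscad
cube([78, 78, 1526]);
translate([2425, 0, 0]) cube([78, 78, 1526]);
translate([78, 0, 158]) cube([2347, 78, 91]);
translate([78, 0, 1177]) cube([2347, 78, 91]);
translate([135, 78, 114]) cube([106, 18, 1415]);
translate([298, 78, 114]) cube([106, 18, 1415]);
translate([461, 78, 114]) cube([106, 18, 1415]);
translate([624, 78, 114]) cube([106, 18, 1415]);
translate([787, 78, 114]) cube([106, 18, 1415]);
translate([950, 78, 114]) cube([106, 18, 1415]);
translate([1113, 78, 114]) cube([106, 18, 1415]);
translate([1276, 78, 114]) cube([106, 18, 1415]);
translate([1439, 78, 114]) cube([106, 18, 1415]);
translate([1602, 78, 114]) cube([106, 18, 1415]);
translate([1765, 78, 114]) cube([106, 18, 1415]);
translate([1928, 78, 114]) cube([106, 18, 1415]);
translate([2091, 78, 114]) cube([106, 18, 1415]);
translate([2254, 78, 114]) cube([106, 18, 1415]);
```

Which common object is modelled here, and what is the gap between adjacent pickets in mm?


A fence section. The picket gap is 57 mm.

Two posts, two rails, 14 pickets — a fence section. Span 2347 mm holds 14 pickets of 106 mm with 15 equal gaps: ⌊(2347 − 14·106) / 15⌋ = 57 mm.


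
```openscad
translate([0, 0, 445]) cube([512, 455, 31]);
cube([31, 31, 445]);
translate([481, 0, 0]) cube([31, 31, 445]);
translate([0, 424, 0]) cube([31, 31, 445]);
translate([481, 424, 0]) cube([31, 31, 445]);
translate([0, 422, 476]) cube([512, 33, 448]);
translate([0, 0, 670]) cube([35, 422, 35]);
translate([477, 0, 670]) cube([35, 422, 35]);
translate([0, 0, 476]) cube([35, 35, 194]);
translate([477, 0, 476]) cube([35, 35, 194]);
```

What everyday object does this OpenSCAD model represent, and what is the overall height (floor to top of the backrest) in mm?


A chair. The overall height is 924 mm.

A slab on four corner posts with a tall panel at the back — a chair. The seat slab sits at z = 445 with thickness 31, and the 448 mm backrest starts at the seat top, so the overall height is 445 + 31 + 448 = 924 mm.


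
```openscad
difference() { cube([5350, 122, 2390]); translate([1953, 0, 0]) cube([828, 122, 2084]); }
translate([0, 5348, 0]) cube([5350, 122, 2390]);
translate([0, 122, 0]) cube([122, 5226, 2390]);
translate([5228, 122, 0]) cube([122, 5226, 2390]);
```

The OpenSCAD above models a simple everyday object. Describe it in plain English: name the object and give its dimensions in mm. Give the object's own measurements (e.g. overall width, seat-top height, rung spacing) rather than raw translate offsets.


A single room: four walls, each 2390 mm tall and 122 mm thick, enclosing an outside footprint 5350×5470 mm (x × y), no floor or roof. The front and back walls (−y and +y sides) run the full x-width; the side walls fit between their inner faces. A door opening 828 mm wide and 2084 mm tall is cut through the front wall from the floor up, its −x edge 1953 mm from the wall's −x end.


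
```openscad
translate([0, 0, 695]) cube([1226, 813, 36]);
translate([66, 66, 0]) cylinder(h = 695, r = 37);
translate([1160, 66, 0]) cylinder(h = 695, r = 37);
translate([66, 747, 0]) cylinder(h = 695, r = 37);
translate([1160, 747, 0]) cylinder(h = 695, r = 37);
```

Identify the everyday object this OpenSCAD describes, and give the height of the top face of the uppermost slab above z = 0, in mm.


A table. The table height is 731 mm.

A 1226×813×36 slab sits at z = 695 on four Ø74 mm round legs — a table. The top surface is at 695 + 36 = 731 mm.


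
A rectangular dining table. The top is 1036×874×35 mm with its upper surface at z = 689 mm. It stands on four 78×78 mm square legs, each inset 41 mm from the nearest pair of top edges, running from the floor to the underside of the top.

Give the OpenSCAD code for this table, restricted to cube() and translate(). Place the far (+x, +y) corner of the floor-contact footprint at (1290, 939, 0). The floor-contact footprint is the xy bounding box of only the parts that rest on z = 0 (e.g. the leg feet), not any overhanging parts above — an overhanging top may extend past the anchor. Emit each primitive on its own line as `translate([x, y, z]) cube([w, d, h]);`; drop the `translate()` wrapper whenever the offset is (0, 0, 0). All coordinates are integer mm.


// leg_h = 689 - 35 = 654
translate([295, 106, 654]) cube([1036, 874, 35]);
translate([336, 147, 0]) cube([78, 78, 654]);
translate([1212, 147, 0]) cube([78, 78, 654]);
translate([336, 861, 0]) cube([78, 78, 654]);
translate([1212, 861, 0]) cube([78, 78, 654]);


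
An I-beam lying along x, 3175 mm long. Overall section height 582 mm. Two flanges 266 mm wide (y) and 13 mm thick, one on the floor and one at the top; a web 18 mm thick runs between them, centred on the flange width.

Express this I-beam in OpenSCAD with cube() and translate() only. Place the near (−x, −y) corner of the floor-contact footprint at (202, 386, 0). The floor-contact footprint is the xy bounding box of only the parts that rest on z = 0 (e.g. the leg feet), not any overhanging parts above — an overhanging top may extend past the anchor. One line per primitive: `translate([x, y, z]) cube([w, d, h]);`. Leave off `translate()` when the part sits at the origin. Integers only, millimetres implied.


translate([202, 386, 0]) cube([3175, 266, 13]);
translate([202, 510, 13]) cube([3175, 18, 556]);
translate([202, 386, 569]) cube([3175, 266, 13]);


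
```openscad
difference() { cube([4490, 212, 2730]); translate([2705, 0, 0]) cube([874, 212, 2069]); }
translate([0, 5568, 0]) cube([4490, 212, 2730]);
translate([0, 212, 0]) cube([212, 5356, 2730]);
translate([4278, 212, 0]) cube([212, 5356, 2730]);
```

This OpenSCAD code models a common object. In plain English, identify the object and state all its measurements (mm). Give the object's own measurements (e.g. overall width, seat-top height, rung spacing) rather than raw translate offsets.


A single room: four walls, each 2730 mm tall and 212 mm thick, enclosing an outside footprint 4490×5780 mm (x × y), no floor or roof. The front and back walls (−y and +y sides) run the full x-width; the side walls fit between their inner faces. A door opening 874 mm wide and 2069 mm tall is cut through the front wall from the floor up, its −x edge 2705 mm from the wall's −x end.


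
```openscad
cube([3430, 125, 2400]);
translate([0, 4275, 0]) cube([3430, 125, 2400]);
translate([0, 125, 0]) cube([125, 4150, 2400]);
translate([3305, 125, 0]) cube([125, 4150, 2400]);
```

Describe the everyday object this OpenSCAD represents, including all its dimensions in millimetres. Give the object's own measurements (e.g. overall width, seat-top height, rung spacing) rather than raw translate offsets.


The wall frame of a small rectangular building: four walls, each 2400 mm tall and 125 mm thick, enclosing a footprint 3430 mm (x) by 4400 mm (y) outside-to-outside, with no floor or roof. The front and back walls (the −y and +y sides) span the full width; the two side walls fit between them.


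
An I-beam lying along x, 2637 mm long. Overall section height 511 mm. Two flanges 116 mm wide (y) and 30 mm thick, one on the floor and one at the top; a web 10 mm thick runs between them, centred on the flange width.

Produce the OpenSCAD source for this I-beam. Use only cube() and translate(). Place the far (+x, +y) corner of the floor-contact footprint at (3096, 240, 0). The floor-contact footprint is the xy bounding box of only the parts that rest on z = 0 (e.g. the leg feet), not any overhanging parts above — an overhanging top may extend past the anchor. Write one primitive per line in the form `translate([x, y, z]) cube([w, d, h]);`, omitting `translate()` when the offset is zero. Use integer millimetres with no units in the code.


translate([459, 124, 0]) cube([2637, 116, 30]);
translate([459, 177, 30]) cube([2637, 10, 451]);
translate([459, 124, 481]) cube([2637, 116, 30]);
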